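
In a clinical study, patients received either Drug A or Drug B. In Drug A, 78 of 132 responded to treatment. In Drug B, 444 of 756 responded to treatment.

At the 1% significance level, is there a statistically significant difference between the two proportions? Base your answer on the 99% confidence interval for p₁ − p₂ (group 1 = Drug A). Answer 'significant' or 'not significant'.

not significant

p̂₁ = 78/132 = 0.5909 and p̂₂ = 444/756 = 0.5873.
SE₁ = √(p̂₁(1−p̂₁)/n₁) = √(0.5909·0.4091/132) = 0.04279; SE₂ = √(0.5873·0.4127/756) = 0.01791.
Independent samples: SE of the difference = √(SE₁² + SE₂²) = √(0.0018309841 + 0.0003207681) = 0.04639.
z* for 99% confidence is 2.576, so the margin of error is 2.576 × 0.04639 = 0.11950.
Point estimate p̂₁ − p̂₂ = 0.5909 − 0.5873 = 0.0036.
0.0036 ± 0.11950 → (-0.11590, 0.12310).
The interval (-0.11590, 0.12310) contains 0, so the difference is not significant.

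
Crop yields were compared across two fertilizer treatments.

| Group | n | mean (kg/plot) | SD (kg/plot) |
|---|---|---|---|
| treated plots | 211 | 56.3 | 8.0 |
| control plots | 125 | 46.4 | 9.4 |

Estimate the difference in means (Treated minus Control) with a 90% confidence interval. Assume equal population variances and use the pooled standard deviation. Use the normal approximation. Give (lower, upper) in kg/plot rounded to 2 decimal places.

(8.31, 11.49)

Pooled variance s_p² = [210·8.0² + 124·9.4²] / (211+125−2) = 73.0438, so s_p = 8.5466.
SE_diff = s_p·√(1/n₁ + 1/n₂) = 8.5466·√(1/211 + 1/125) = 0.9646.
z* = 1.645; margin = 1.645 × 0.9646 = 1.5868.
Difference = 56.3 − 46.4 = 9.9000.
9.9000 ± 1.5868 → (8.31, 11.49).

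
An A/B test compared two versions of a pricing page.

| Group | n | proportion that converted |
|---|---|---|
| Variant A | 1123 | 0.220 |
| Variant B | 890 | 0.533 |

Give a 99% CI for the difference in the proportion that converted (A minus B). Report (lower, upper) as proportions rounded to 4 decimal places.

(-0.3666, -0.2594)

The two standard errors are √(0.2200×0.7800/1123) = 0.01236 and √(0.5330×0.4670/890) = 0.01672.
Because the samples are independent, SE_diff = √(0.01236² + 0.01672²) = 0.02079.
Using z* = 2.576 for 99%, ME = 2.576 × 0.02079 = 0.05356.
p̂₁ − p̂₂ = -0.3130; interval -0.3130 ± 0.05356 gives (-0.3666, -0.2594).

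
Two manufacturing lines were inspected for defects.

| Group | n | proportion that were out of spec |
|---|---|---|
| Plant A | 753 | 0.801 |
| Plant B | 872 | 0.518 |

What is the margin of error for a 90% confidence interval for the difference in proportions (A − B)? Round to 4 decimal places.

The two standard errors are √(0.8010×0.1990/753) = 0.01455 and √(0.5180×0.4820/872) = 0.01692.
Because the samples are independent, SE_diff = √(0.01455² + 0.01692²) = 0.02232.
Using z* = 1.645 for 90%, ME = 1.645 × 0.02232 = 0.03672.

0.0367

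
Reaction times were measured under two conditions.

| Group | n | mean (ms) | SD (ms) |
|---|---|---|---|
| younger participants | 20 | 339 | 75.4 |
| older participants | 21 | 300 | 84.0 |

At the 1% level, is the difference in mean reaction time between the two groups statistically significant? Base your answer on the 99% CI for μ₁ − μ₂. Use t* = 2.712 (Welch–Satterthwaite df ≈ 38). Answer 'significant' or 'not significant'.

SE₁ = s₁/√n₁ = 75.4/√20 = 16.8600; SE₂ = 84.0/√21 = 18.3303.
Independent samples, unequal variances: SE_diff = √(SE₁² + SE₂²) = √(284.2596 + 335.99989809) = 24.9050.
t* = 2.712, so margin of error = 2.712 × 24.9050 = 67.5424.
Difference in means = 339 − 300 = 39.0000.
39.0000 ± 67.5424 → (-28.5424, 106.5424).
The interval (-28.5424, 106.5424) contains 0, so the difference is not significant.

not significant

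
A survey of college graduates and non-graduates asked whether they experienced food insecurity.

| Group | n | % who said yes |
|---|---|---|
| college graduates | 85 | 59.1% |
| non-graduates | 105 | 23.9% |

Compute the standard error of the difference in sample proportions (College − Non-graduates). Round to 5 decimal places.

SE₁ = √(p̂₁(1−p̂₁)/n₁) = √(0.5910·0.4090/85) = 0.05333; SE₂ = √(0.2390·0.7610/105) = 0.04162.
Independent samples: SE of the difference = √(SE₁² + SE₂²) = √(0.0028440889 + 0.0017322244) = 0.06765.

0.06765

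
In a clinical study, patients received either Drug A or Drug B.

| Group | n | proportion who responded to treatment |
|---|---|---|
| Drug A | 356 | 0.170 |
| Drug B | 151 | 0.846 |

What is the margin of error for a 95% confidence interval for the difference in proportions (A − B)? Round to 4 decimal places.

0.0695

The two standard errors are √(0.1700×0.8300/356) = 0.01991 and √(0.8460×0.1540/151) = 0.02937.
Because the samples are independent, SE_diff = √(0.01991² + 0.02937²) = 0.03548.
Using z* = 1.960 for 95%, ME = 1.960 × 0.03548 = 0.06954.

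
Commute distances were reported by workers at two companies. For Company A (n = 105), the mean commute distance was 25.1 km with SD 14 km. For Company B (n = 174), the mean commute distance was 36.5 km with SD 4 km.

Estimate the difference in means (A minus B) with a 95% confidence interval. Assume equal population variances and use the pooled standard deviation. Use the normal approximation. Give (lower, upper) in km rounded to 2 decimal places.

(-13.61, -9.19)

s_p = √[((n₁−1)s₁² + (n₂−1)s₂²)/(n₁+n₂−2)] = √[(104·14² + 173·4²)/277] = 9.1423.
SE = 9.1423·√(1/105 + 1/174) = 1.1298.
With z* = 1.960, margin = 1.960 × 1.1298 = 2.2144.
x̄₁ − x̄₂ = 25.1 − 36.5 = -11.4000; interval -11.4000 ± 2.2144 = (-13.61, -9.19).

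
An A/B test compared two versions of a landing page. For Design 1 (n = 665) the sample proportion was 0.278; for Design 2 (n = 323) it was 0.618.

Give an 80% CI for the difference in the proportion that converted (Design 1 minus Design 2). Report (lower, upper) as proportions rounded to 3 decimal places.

The two standard errors are √(0.2780×0.7220/665) = 0.01737 and √(0.6180×0.3820/323) = 0.02703.
Because the samples are independent, SE_diff = √(0.01737² + 0.02703²) = 0.03213.
Using z* = 1.282 for 80%, ME = 1.282 × 0.03213 = 0.04119.
p̂₁ − p̂₂ = -0.3400; interval -0.3400 ± 0.04119 gives (-0.381, -0.299).

(-0.381, -0.299)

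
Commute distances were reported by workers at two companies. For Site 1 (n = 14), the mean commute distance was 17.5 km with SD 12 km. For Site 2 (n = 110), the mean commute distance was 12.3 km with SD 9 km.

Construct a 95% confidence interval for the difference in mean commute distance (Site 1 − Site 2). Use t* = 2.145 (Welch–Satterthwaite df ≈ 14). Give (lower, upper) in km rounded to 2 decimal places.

Per-group SEs: s₁/√n₁ = 12/√14 = 3.2071, s₂/√n₂ = 9/√110 = 0.8581.
Unpooled SE of the difference: √(10.28549041 + 0.73633561) = 3.3199.
Margin of error = t* · SE = 2.145 × 3.3199 = 7.1212.
x̄₁ − x̄₂ = 17.5 − 12.3 = 5.2000.
CI: 5.2000 ± 7.1212 = (-1.92, 12.32).

(-1.92, 12.32)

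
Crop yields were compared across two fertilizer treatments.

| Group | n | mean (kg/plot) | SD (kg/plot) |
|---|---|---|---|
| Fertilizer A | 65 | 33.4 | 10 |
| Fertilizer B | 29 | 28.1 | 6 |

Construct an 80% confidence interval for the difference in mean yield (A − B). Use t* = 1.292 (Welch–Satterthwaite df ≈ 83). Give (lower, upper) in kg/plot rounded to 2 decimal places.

Standard errors of each mean: 10/√65 = 1.2403 and 6/√29 = 1.1142.
SE(x̄₁ − x̄₂) = √(1.2403² + 1.1142²) = 1.6673 for independent samples with unequal variances.
With t* = 1.292, the margin is 1.292 × 1.6673 = 2.1542.
x̄₁ − x̄₂ = 33.4 − 28.1 = 5.3000; the interval is 5.3000 ± 2.1542 = (3.15, 7.45).

(3.15, 7.45)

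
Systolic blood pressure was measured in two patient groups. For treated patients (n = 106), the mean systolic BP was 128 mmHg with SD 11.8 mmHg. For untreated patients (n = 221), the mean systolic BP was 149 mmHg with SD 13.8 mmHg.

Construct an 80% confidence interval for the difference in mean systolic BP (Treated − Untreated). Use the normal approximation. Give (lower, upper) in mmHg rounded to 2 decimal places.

(-22.89, -19.11)

SE₁ = s₁/√n₁ = 11.8/√106 = 1.1461; SE₂ = 13.8/√221 = 0.9283.
Independent samples, unequal variances: SE_diff = √(SE₁² + SE₂²) = √(1.31354521 + 0.86174089) = 1.4749.
z* = 1.282, so margin of error = 1.282 × 1.4749 = 1.8908.
Difference in means = 128 − 149 = -21.0000.
-21.0000 ± 1.8908 → (-22.89, -19.11).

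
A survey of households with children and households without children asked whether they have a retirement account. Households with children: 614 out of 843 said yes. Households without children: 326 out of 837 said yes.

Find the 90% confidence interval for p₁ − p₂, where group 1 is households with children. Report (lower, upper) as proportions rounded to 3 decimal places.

p̂₁ = 614/843 = 0.7284 and p̂₂ = 326/837 = 0.3895.
SE₁ = √(p̂₁(1−p̂₁)/n₁) = √(0.7284·0.2716/843) = 0.01532; SE₂ = √(0.3895·0.6105/837) = 0.01686.
Independent samples: SE of the difference = √(SE₁² + SE₂²) = √(0.0002347024 + 0.0002842596) = 0.02278.
z* for 90% confidence is 1.645, so the margin of error is 1.645 × 0.02278 = 0.03747.
Point estimate p̂₁ − p̂₂ = 0.7284 − 0.3895 = 0.3389.
0.3389 ± 0.03747 → (0.301, 0.376).

(0.301, 0.376)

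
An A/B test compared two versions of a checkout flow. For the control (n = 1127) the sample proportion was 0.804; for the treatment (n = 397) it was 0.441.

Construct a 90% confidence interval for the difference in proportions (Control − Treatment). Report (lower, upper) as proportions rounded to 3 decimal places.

The two standard errors are √(0.8040×0.1960/1127) = 0.01182 and √(0.4410×0.5590/397) = 0.02492.
Because the samples are independent, SE_diff = √(0.01182² + 0.02492²) = 0.02758.
Using z* = 1.645 for 90%, ME = 1.645 × 0.02758 = 0.04537.
p̂₁ − p̂₂ = 0.3630; interval 0.3630 ± 0.04537 gives (0.318, 0.408).

(0.318, 0.408)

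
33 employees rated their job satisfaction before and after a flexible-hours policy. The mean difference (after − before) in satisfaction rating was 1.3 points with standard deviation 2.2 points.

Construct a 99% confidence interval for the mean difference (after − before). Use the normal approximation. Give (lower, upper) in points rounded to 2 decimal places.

Paired design: SE = s_d/√n = 2.2/√33 = 0.3830.
z* = 2.576; margin of error = 2.576 × 0.3830 = 0.9866.
1.3 ± 0.9866 → (0.31, 2.29).

(0.31, 2.29)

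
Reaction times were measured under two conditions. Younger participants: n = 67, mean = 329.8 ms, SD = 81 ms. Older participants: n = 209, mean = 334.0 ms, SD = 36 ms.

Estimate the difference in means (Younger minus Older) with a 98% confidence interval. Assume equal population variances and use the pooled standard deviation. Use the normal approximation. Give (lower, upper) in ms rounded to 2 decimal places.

s_p = √[((n₁−1)s₁² + (n₂−1)s₂²)/(n₁+n₂−2)] = √[(66·81² + 208·36²)/274] = 50.6380.
SE = 50.6380·√(1/67 + 1/209) = 7.1092.
With z* = 2.326, margin = 2.326 × 7.1092 = 16.5360.
x̄₁ − x̄₂ = 329.8 − 334.0 = -4.2000; interval -4.2000 ± 16.5360 = (-20.74, 12.34).

(-20.74, 12.34)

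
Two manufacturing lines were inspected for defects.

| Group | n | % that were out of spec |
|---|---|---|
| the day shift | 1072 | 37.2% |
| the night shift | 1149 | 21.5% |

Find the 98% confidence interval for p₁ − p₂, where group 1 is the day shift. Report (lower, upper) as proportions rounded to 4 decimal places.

The two standard errors are √(0.3720×0.6280/1072) = 0.01476 and √(0.2150×0.7850/1149) = 0.01212.
Because the samples are independent, SE_diff = √(0.01476² + 0.01212²) = 0.01910.
Using z* = 2.326 for 98%, ME = 2.326 × 0.01910 = 0.04443.
p̂₁ − p̂₂ = 0.1570; interval 0.1570 ± 0.04443 gives (0.1126, 0.2014).

(0.1126, 0.2014)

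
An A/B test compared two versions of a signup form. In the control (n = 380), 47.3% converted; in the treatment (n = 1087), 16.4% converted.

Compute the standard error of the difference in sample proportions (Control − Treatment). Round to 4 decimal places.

0.0280

SE₁ = √(p̂₁(1−p̂₁)/n₁) = √(0.4730·0.5270/380) = 0.02561; SE₂ = √(0.1640·0.8360/1087) = 0.01123.
Independent samples: SE of the difference = √(SE₁² + SE₂²) = √(0.0006558721 + 0.0001261129) = 0.02796.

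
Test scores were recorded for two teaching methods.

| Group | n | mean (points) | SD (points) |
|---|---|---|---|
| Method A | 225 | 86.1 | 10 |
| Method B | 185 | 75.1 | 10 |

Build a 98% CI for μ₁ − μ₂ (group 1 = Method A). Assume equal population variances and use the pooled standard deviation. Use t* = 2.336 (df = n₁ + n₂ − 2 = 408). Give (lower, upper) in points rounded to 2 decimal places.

Pooled variance s_p² = [224·10² + 184·10²] / (225+185−2) = 100.0000, so s_p = 10.0000.
SE_diff = s_p·√(1/n₁ + 1/n₂) = 10.0000·√(1/225 + 1/185) = 0.9925.
t* = 2.336; margin = 2.336 × 0.9925 = 2.3185.
Difference = 86.1 − 75.1 = 11.0000.
11.0000 ± 2.3185 → (8.68, 13.32).

(8.68, 13.32)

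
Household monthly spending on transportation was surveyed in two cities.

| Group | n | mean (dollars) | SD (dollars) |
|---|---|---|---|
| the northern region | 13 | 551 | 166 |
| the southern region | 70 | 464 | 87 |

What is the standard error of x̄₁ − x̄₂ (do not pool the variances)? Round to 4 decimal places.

47.1998

SE₁ = s₁/√n₁ = 166/√13 = 46.0401; SE₂ = 87/√70 = 10.3985.
Independent samples, unequal variances: SE_diff = √(SE₁² + SE₂²) = √(2119.69080801 + 108.12880225) = 47.1998.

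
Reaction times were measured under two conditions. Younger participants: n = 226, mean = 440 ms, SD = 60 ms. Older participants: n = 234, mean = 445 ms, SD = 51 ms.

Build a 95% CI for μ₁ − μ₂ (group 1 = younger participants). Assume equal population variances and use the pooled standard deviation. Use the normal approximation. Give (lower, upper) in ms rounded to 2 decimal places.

s_p = √[((n₁−1)s₁² + (n₂−1)s₂²)/(n₁+n₂−2)] = √[(225·60² + 233·51²)/458] = 55.6037.
SE = 55.6037·√(1/226 + 1/234) = 5.1859.
With z* = 1.960, margin = 1.960 × 5.1859 = 10.1644.
x̄₁ − x̄₂ = 440 − 445 = -5.0000; interval -5.0000 ± 10.1644 = (-15.16, 5.16).

(-15.16, 5.16)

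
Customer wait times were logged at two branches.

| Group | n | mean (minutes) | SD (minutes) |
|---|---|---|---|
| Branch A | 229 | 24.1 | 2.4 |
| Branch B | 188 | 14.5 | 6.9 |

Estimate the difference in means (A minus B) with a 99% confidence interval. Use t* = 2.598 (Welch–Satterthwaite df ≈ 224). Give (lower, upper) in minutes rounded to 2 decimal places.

SE₁ = s₁/√n₁ = 2.4/√229 = 0.1586; SE₂ = 6.9/√188 = 0.5032.
Independent samples, unequal variances: SE_diff = √(SE₁² + SE₂²) = √(0.02515396 + 0.25321024) = 0.5276.
t* = 2.598, so margin of error = 2.598 × 0.5276 = 1.3707.
Difference in means = 24.1 − 14.5 = 9.6000.
9.6000 ± 1.3707 → (8.23, 10.97).

(8.23, 10.97)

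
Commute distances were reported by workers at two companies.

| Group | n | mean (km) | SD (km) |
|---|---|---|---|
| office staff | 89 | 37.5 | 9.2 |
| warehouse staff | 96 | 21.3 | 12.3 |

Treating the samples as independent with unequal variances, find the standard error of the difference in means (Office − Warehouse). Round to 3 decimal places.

Standard errors of each mean: 9.2/√89 = 0.9752 and 12.3/√96 = 1.2554.
SE(x̄₁ − x̄₂) = √(0.9752² + 1.2554²) = 1.5897 for independent samples with unequal variances.

1.590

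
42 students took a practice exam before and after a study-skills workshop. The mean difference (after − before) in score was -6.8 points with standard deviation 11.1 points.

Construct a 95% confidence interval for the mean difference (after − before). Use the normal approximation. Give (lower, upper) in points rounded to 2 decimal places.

(-10.16, -3.44)

Paired design: SE = s_d/√n = 11.1/√42 = 1.7128.
z* = 1.960; margin of error = 1.960 × 1.7128 = 3.3571.
-6.8 ± 3.3571 → (-10.16, -3.44).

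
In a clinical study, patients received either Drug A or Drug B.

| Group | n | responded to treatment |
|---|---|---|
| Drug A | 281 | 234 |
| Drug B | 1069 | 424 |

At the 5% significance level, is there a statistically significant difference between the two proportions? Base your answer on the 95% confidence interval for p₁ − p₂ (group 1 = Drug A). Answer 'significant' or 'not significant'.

significant

Sample proportions: 234/281 = 0.8327, 424/1069 = 0.3966.
Each SE is √(p̂(1−p̂)/n): √(0.8327·0.1673/281) = 0.02227 and √(0.3966·0.6034/1069) = 0.01496.
SE(p̂₁ − p̂₂) = √(SE₁² + SE₂²) = √(0.0004959529 + 0.0002238016) = 0.02683, since the two samples are independent.
At 95% confidence z* = 1.960; margin = 1.960 × 0.02683 = 0.05259.
The difference is 0.8327 − 0.3966 = 0.4361, so the interval is 0.4361 ± 0.05259 = (0.38351, 0.48869).
The interval (0.38351, 0.48869) does not contain 0, so the difference is significant.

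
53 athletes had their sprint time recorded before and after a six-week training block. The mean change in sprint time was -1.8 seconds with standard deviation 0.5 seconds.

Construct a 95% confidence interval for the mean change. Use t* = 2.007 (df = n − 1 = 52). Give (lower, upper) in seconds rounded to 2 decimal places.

(-1.94, -1.66)

This is a matched-pairs design, so SE = s_d/√n = 0.5/√53 = 0.0687.
Margin = 2.007 × 0.0687 = 0.1379; the interval is -1.8 ± 0.1379 = (-1.94, -1.66).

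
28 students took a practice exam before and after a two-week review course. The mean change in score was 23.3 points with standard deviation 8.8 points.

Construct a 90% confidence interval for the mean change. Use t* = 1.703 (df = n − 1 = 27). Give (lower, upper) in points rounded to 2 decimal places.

(20.47, 26.13)

This is a matched-pairs design, so SE = s_d/√n = 8.8/√28 = 1.6630.
Margin = 1.703 × 1.6630 = 2.8321; the interval is 23.3 ± 2.8321 = (20.47, 26.13).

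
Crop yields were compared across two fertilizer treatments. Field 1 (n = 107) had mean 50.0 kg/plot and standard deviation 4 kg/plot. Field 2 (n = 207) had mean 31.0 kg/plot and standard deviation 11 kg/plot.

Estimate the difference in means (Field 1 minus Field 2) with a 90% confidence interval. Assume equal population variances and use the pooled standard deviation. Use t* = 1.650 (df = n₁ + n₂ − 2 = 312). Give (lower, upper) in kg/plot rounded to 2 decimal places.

Pooled variance s_p² = [106·4² + 206·11²] / (107+207−2) = 85.3269, so s_p = 9.2373.
SE_diff = s_p·√(1/n₁ + 1/n₂) = 9.2373·√(1/107 + 1/207) = 1.0998.
t* = 1.650; margin = 1.650 × 1.0998 = 1.8147.
Difference = 50.0 − 31.0 = 19.0000.
19.0000 ± 1.8147 → (17.19, 20.81).

(17.19, 20.81)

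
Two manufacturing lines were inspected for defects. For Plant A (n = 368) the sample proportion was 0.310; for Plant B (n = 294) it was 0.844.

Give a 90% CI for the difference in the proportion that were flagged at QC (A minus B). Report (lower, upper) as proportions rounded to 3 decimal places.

(-0.587, -0.481)

The two standard errors are √(0.3100×0.6900/368) = 0.02411 and √(0.8440×0.1560/294) = 0.02116.
Because the samples are independent, SE_diff = √(0.02411² + 0.02116²) = 0.03208.
Using z* = 1.645 for 90%, ME = 1.645 × 0.03208 = 0.05277.
p̂₁ − p̂₂ = -0.5340; interval -0.5340 ± 0.05277 gives (-0.587, -0.481).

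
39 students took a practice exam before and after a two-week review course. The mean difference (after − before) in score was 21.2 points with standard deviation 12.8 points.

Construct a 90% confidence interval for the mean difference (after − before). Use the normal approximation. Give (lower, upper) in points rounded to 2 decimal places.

(17.83, 24.57)

This is a matched-pairs design, so SE = s_d/√n = 12.8/√39 = 2.0496.
Margin = 1.645 × 2.0496 = 3.3716; the interval is 21.2 ± 3.3716 = (17.83, 24.57).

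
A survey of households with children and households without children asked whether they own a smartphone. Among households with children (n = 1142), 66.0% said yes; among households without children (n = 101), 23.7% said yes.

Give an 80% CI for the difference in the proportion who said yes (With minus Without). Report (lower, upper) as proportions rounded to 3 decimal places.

Each SE is √(p̂(1−p̂)/n): √(0.6600·0.3400/1142) = 0.01402 and √(0.2370·0.7630/101) = 0.04231.
SE(p̂₁ − p̂₂) = √(SE₁² + SE₂²) = √(0.0001965604 + 0.0017901361) = 0.04457, since the two samples are independent.
At 80% confidence z* = 1.282; margin = 1.282 × 0.04457 = 0.05714.
The difference is 0.6600 − 0.2370 = 0.4230, so the interval is 0.4230 ± 0.05714 = (0.366, 0.480).

(0.366, 0.480)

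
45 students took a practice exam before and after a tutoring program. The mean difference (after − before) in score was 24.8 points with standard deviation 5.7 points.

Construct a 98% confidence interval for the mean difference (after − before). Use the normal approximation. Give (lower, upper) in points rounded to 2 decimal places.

(22.82, 26.78)

Paired design: SE = s_d/√n = 5.7/√45 = 0.8497.
z* = 2.326; margin of error = 2.326 × 0.8497 = 1.9764.
24.8 ± 1.9764 → (22.82, 26.78).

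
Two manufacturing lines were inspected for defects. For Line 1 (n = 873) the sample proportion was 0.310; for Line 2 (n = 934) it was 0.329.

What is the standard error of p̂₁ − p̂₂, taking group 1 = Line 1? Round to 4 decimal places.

SE₁ = √(p̂₁(1−p̂₁)/n₁) = √(0.3100·0.6900/873) = 0.01565; SE₂ = √(0.3290·0.6710/934) = 0.01537.
Independent samples: SE of the difference = √(SE₁² + SE₂²) = √(0.0002449225 + 0.0002362369) = 0.02194.

0.0219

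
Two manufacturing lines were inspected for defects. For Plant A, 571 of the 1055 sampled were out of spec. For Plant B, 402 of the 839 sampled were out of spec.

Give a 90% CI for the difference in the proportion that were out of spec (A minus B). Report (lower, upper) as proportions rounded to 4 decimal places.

Sample proportions: 571/1055 = 0.5412, 402/839 = 0.4791.
Each SE is √(p̂(1−p̂)/n): √(0.5412·0.4588/1055) = 0.01534 and √(0.4791·0.5209/839) = 0.01725.
SE(p̂₁ − p̂₂) = √(SE₁² + SE₂²) = √(0.0002353156 + 0.0002975625) = 0.02308, since the two samples are independent.
At 90% confidence z* = 1.645; margin = 1.645 × 0.02308 = 0.03797.
The difference is 0.5412 − 0.4791 = 0.0621, so the interval is 0.0621 ± 0.03797 = (0.0241, 0.1001).

(0.0241, 0.1001)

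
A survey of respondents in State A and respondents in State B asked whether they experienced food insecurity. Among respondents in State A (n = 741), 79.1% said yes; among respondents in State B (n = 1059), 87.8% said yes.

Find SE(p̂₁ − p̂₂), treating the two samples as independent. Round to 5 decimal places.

0.01801

The two standard errors are √(0.7910×0.2090/741) = 0.01494 and √(0.8780×0.1220/1059) = 0.01006.
Because the samples are independent, SE_diff = √(0.01494² + 0.01006²) = 0.01801.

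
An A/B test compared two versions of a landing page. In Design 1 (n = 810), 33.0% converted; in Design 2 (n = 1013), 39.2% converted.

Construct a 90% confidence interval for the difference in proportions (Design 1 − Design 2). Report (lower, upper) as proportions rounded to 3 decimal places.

(-0.099, -0.025)

SE₁ = √(p̂₁(1−p̂₁)/n₁) = √(0.3300·0.6700/810) = 0.01652; SE₂ = √(0.3920·0.6080/1013) = 0.01534.
Independent samples: SE of the difference = √(SE₁² + SE₂²) = √(0.0002729104 + 0.0002353156) = 0.02254.
z* for 90% confidence is 1.645, so the margin of error is 1.645 × 0.02254 = 0.03708.
Point estimate p̂₁ − p̂₂ = 0.3300 − 0.3920 = -0.0620.
-0.0620 ± 0.03708 → (-0.099, -0.025).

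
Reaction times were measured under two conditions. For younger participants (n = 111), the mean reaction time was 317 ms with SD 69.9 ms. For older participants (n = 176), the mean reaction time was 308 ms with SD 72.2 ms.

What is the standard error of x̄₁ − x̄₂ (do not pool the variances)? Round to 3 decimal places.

8.581

SE₁ = s₁/√n₁ = 69.9/√111 = 6.6346; SE₂ = 72.2/√176 = 5.4423.
Independent samples, unequal variances: SE_diff = √(SE₁² + SE₂²) = √(44.01791716 + 29.61862929) = 8.5812.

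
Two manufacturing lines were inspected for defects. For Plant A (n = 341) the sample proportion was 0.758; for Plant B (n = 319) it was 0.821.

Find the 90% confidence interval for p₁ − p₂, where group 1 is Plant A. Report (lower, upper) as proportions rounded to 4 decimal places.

Each SE is √(p̂(1−p̂)/n): √(0.7580·0.2420/341) = 0.02319 and √(0.8210·0.1790/319) = 0.02146.
SE(p̂₁ − p̂₂) = √(SE₁² + SE₂²) = √(0.0005377761 + 0.0004605316) = 0.03160, since the two samples are independent.
At 90% confidence z* = 1.645; margin = 1.645 × 0.03160 = 0.05198.
The difference is 0.7580 − 0.8210 = -0.0630, so the interval is -0.0630 ± 0.05198 = (-0.1150, -0.0110).

(-0.1150, -0.0110)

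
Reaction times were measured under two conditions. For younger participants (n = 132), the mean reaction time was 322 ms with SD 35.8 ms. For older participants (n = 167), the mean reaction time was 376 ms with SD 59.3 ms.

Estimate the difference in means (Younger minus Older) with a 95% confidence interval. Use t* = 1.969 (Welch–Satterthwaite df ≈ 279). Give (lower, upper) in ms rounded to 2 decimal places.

Per-group SEs: s₁/√n₁ = 35.8/√132 = 3.1160, s₂/√n₂ = 59.3/√167 = 4.5888.
Unpooled SE of the difference: √(9.709456 + 21.05708544) = 5.5468.
Margin of error = t* · SE = 1.969 × 5.5468 = 10.9216.
x̄₁ − x̄₂ = 322 − 376 = -54.0000.
CI: -54.0000 ± 10.9216 = (-64.92, -43.08).

(-64.92, -43.08)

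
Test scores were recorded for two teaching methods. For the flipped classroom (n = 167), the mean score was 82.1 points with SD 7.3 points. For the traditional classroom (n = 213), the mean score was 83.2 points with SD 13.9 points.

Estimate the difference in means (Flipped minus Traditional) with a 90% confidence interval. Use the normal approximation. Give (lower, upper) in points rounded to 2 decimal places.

Standard errors of each mean: 7.3/√167 = 0.5649 and 13.9/√213 = 0.9524.
SE(x̄₁ − x̄₂) = √(0.5649² + 0.9524²) = 1.1073 for independent samples with unequal variances.
With z* = 1.645, the margin is 1.645 × 1.1073 = 1.8215.
x̄₁ − x̄₂ = 82.1 − 83.2 = -1.1000; the interval is -1.1000 ± 1.8215 = (-2.92, 0.72).

(-2.92, 0.72)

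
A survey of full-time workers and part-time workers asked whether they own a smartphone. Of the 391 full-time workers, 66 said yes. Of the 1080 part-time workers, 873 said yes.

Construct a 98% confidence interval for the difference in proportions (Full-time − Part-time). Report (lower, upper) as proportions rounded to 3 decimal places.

(-0.692, -0.587)

p̂₁ = 66/391 = 0.1688 and p̂₂ = 873/1080 = 0.8083.
SE₁ = √(p̂₁(1−p̂₁)/n₁) = √(0.1688·0.8312/391) = 0.01894; SE₂ = √(0.8083·0.1917/1080) = 0.01198.
Independent samples: SE of the difference = √(SE₁² + SE₂²) = √(0.0003587236 + 0.0001435204) = 0.02241.
z* for 98% confidence is 2.326, so the margin of error is 2.326 × 0.02241 = 0.05213.
Point estimate p̂₁ − p̂₂ = 0.1688 − 0.8083 = -0.6395.
-0.6395 ± 0.05213 → (-0.692, -0.587).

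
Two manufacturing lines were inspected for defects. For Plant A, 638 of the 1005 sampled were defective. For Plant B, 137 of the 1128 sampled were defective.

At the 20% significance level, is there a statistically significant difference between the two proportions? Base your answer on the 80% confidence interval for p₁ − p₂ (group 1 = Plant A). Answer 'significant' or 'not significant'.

Sample proportions: 638/1005 = 0.6348, 137/1128 = 0.1215.
Each SE is √(p̂(1−p̂)/n): √(0.6348·0.3652/1005) = 0.01519 and √(0.1215·0.8785/1128) = 0.00973.
SE(p̂₁ − p̂₂) = √(SE₁² + SE₂²) = √(0.0002307361 + 0.0000946729) = 0.01804, since the two samples are independent.
At 80% confidence z* = 1.282; margin = 1.282 × 0.01804 = 0.02313.
The difference is 0.6348 − 0.1215 = 0.5133, so the interval is 0.5133 ± 0.02313 = (0.49017, 0.53643).
The interval (0.49017, 0.53643) does not contain 0, so the difference is significant.

significant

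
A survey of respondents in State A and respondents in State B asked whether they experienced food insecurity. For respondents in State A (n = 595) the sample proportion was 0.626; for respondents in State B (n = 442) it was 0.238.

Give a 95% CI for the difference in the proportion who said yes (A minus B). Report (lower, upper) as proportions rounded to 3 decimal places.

(0.332, 0.444)

The two standard errors are √(0.6260×0.3740/595) = 0.01984 and √(0.2380×0.7620/442) = 0.02026.
Because the samples are independent, SE_diff = √(0.01984² + 0.02026²) = 0.02836.
Using z* = 1.960 for 95%, ME = 1.960 × 0.02836 = 0.05559.
p̂₁ − p̂₂ = 0.3880; interval 0.3880 ± 0.05559 gives (0.332, 0.444).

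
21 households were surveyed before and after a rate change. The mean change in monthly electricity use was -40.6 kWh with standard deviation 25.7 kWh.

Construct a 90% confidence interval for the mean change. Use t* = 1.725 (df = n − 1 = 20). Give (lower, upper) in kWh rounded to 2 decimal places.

This is a matched-pairs design, so SE = s_d/√n = 25.7/√21 = 5.6082.
Margin = 1.725 × 5.6082 = 9.6741; the interval is -40.6 ± 9.6741 = (-50.27, -30.93).

(-50.27, -30.93)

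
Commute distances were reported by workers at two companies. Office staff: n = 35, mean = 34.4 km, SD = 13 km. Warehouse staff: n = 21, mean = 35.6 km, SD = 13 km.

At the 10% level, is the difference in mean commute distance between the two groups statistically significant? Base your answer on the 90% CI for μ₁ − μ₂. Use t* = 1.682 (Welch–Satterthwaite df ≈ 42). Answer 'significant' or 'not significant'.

Per-group SEs: s₁/√n₁ = 13/√35 = 2.1974, s₂/√n₂ = 13/√21 = 2.8368.
Unpooled SE of the difference: √(4.82856676 + 8.04743424) = 3.5883.
Margin of error = t* · SE = 1.682 × 3.5883 = 6.0355.
x̄₁ − x̄₂ = 34.4 − 35.6 = -1.2000.
CI: -1.2000 ± 6.0355 = (-7.2355, 4.8355).
The interval (-7.2355, 4.8355) contains 0, so the difference is not significant.

not significant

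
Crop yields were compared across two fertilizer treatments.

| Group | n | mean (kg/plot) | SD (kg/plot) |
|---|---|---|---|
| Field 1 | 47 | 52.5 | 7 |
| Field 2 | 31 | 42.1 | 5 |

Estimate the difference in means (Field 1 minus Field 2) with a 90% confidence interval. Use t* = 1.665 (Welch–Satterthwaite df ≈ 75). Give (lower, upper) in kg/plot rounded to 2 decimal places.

SE₁ = s₁/√n₁ = 7/√47 = 1.0211; SE₂ = 5/√31 = 0.8980.
Independent samples, unequal variances: SE_diff = √(SE₁² + SE₂²) = √(1.04264521 + 0.806404) = 1.3598.
t* = 1.665, so margin of error = 1.665 × 1.3598 = 2.2641.
Difference in means = 52.5 − 42.1 = 10.4000.
10.4000 ± 2.2641 → (8.14, 12.66).

(8.14, 12.66)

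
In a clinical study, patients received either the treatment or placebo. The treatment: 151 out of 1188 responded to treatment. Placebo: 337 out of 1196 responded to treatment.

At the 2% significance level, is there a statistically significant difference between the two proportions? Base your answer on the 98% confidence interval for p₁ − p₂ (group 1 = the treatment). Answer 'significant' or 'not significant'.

First, p̂₁ = 151/1188 = 0.1271; p̂₂ = 337/1196 = 0.2818.
The two standard errors are √(0.1271×0.8729/1188) = 0.00966 and √(0.2818×0.7182/1196) = 0.01301.
Because the samples are independent, SE_diff = √(0.00966² + 0.01301²) = 0.01620.
Using z* = 2.326 for 98%, ME = 2.326 × 0.01620 = 0.03768.
p̂₁ − p̂₂ = -0.1547; interval -0.1547 ± 0.03768 gives (-0.19238, -0.11702).
The interval (-0.19238, -0.11702) does not contain 0, so the difference is significant.

significant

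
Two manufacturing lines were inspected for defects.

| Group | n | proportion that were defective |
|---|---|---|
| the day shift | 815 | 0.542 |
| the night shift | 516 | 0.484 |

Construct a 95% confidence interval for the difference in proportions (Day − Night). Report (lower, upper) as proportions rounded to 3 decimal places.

(0.003, 0.113)

The two standard errors are √(0.5420×0.4580/815) = 0.01745 and √(0.4840×0.5160/516) = 0.02200.
Because the samples are independent, SE_diff = √(0.01745² + 0.02200²) = 0.02808.
Using z* = 1.960 for 95%, ME = 1.960 × 0.02808 = 0.05504.
p̂₁ − p̂₂ = 0.0580; interval 0.0580 ± 0.05504 gives (0.003, 0.113).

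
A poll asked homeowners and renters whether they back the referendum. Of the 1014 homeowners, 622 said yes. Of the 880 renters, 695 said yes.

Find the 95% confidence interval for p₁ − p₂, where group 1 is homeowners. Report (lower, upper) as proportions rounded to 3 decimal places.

First, p̂₁ = 622/1014 = 0.6134; p̂₂ = 695/880 = 0.7898.
The two standard errors are √(0.6134×0.3866/1014) = 0.01529 and √(0.7898×0.2102/880) = 0.01374.
Because the samples are independent, SE_diff = √(0.01529² + 0.01374²) = 0.02056.
Using z* = 1.960 for 95%, ME = 1.960 × 0.02056 = 0.04030.
p̂₁ − p̂₂ = -0.1764; interval -0.1764 ± 0.04030 gives (-0.217, -0.136).

(-0.217, -0.136)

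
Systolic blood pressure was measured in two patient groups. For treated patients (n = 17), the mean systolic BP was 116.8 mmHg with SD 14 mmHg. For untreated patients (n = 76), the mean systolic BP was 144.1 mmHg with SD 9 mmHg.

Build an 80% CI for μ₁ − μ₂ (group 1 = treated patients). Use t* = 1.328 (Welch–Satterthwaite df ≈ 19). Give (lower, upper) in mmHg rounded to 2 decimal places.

Per-group SEs: s₁/√n₁ = 14/√17 = 3.3955, s₂/√n₂ = 9/√76 = 1.0324.
Unpooled SE of the difference: √(11.52942025 + 1.06584976) = 3.5490.
Margin of error = t* · SE = 1.328 × 3.5490 = 4.7131.
x̄₁ − x̄₂ = 116.8 − 144.1 = -27.3000.
CI: -27.3000 ± 4.7131 = (-32.01, -22.59).

(-32.01, -22.59)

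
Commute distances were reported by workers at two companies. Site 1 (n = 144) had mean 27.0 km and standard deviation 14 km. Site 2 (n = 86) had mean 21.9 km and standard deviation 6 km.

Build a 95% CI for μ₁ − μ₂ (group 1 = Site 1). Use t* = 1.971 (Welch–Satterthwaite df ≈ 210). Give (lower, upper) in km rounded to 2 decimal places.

(2.47, 7.73)

Standard errors of each mean: 14/√144 = 1.1667 and 6/√86 = 0.6470.
SE(x̄₁ − x̄₂) = √(1.1667² + 0.6470²) = 1.3341 for independent samples with unequal variances.
With t* = 1.971, the margin is 1.971 × 1.3341 = 2.6295.
x̄₁ − x̄₂ = 27.0 − 21.9 = 5.1000; the interval is 5.1000 ± 2.6295 = (2.47, 7.73).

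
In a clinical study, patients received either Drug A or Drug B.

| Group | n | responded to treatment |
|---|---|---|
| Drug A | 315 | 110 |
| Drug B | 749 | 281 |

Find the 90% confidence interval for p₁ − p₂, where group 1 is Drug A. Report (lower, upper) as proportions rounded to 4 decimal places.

Sample proportions: 110/315 = 0.3492, 281/749 = 0.3752.
Each SE is √(p̂(1−p̂)/n): √(0.3492·0.6508/315) = 0.02686 and √(0.3752·0.6248/749) = 0.01769.
SE(p̂₁ − p̂₂) = √(SE₁² + SE₂²) = √(0.0007214596 + 0.0003129361) = 0.03216, since the two samples are independent.
At 90% confidence z* = 1.645; margin = 1.645 × 0.03216 = 0.05290.
The difference is 0.3492 − 0.3752 = -0.0260, so the interval is -0.0260 ± 0.05290 = (-0.0789, 0.0269).

(-0.0789, 0.0269)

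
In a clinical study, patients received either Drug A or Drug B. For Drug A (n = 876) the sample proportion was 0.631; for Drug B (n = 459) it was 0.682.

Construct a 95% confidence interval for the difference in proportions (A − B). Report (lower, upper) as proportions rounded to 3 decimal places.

Each SE is √(p̂(1−p̂)/n): √(0.6310·0.3690/876) = 0.01630 and √(0.6820·0.3180/459) = 0.02174.
SE(p̂₁ − p̂₂) = √(SE₁² + SE₂²) = √(0.00026569 + 0.0004726276) = 0.02717, since the two samples are independent.
At 95% confidence z* = 1.960; margin = 1.960 × 0.02717 = 0.05325.
The difference is 0.6310 − 0.6820 = -0.0510, so the interval is -0.0510 ± 0.05325 = (-0.104, 0.002).

(-0.104, 0.002)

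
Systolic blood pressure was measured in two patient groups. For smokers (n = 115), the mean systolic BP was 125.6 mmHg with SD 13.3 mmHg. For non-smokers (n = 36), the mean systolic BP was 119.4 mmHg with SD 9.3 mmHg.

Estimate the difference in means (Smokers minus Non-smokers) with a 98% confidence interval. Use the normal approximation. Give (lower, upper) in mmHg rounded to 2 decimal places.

SE₁ = s₁/√n₁ = 13.3/√115 = 1.2402; SE₂ = 9.3/√36 = 1.5500.
Independent samples, unequal variances: SE_diff = √(SE₁² + SE₂²) = √(1.53809604 + 2.4025) = 1.9851.
z* = 2.326, so margin of error = 2.326 × 1.9851 = 4.6173.
Difference in means = 125.6 − 119.4 = 6.2000.
6.2000 ± 4.6173 → (1.58, 10.82).

(1.58, 10.82)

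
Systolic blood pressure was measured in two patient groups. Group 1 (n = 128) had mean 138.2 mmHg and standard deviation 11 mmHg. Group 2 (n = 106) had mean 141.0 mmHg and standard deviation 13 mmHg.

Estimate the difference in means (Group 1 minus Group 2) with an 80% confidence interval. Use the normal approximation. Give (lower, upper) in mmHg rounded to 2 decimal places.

SE₁ = s₁/√n₁ = 11/√128 = 0.9723; SE₂ = 13/√106 = 1.2627.
Independent samples, unequal variances: SE_diff = √(SE₁² + SE₂²) = √(0.94536729 + 1.59441129) = 1.5937.
z* = 1.282, so margin of error = 1.282 × 1.5937 = 2.0431.
Difference in means = 138.2 − 141.0 = -2.8000.
-2.8000 ± 2.0431 → (-4.84, -0.76).

(-4.84, -0.76)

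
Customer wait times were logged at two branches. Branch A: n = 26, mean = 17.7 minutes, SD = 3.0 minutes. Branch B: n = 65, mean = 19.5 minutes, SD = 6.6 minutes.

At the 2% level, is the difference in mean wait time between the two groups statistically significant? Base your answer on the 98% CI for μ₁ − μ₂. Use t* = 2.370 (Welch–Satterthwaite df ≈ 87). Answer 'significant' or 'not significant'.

SE₁ = s₁/√n₁ = 3.0/√26 = 0.5883; SE₂ = 6.6/√65 = 0.8186.
Independent samples, unequal variances: SE_diff = √(SE₁² + SE₂²) = √(0.34609689 + 0.67010596) = 1.0081.
t* = 2.370, so margin of error = 2.370 × 1.0081 = 2.3892.
Difference in means = 17.7 − 19.5 = -1.8000.
-1.8000 ± 2.3892 → (-4.1892, 0.5892).
The interval (-4.1892, 0.5892) contains 0, so the difference is not significant.

not significant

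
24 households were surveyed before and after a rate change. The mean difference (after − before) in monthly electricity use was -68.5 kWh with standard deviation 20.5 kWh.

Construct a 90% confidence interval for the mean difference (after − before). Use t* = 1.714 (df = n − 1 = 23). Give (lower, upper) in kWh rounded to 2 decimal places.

This is a matched-pairs design, so SE = s_d/√n = 20.5/√24 = 4.1845.
Margin = 1.714 × 4.1845 = 7.1722; the interval is -68.5 ± 7.1722 = (-75.67, -61.33).

(-75.67, -61.33)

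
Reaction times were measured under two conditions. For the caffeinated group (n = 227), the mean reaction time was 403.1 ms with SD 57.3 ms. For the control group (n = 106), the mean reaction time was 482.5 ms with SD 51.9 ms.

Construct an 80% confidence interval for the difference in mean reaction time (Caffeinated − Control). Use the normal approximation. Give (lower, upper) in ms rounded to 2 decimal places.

Standard errors of each mean: 57.3/√227 = 3.8031 and 51.9/√106 = 5.0410.
SE(x̄₁ − x̄₂) = √(3.8031² + 5.0410²) = 6.3147 for independent samples with unequal variances.
With z* = 1.282, the margin is 1.282 × 6.3147 = 8.0954.
x̄₁ − x̄₂ = 403.1 − 482.5 = -79.4000; the interval is -79.4000 ± 8.0954 = (-87.50, -71.30).

(-87.50, -71.30)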